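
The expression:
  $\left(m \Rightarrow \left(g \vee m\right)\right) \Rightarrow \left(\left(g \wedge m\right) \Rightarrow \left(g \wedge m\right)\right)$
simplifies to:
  $\text{True}$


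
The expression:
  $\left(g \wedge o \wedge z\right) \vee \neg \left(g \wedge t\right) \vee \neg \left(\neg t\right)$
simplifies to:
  $\text{True}$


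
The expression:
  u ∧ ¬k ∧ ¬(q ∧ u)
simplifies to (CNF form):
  u ∧ ¬k ∧ ¬q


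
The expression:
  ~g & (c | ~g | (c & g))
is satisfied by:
  {g: False}


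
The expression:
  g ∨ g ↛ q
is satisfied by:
  {g: True}


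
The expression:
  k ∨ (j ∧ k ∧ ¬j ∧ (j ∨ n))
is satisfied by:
  {k: True}


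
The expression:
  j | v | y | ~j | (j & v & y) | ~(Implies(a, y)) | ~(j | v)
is always true.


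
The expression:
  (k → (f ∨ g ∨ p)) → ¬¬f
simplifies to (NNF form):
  f ∨ (k ∧ ¬g ∧ ¬p)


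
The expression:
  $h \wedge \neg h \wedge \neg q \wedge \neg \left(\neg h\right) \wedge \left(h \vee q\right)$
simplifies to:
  $\text{False}$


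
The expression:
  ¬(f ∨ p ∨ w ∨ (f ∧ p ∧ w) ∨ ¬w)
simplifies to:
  False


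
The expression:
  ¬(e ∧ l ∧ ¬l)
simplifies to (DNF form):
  True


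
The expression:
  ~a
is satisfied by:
  {a: False}


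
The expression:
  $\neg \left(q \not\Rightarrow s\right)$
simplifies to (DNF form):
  $s \vee \neg q$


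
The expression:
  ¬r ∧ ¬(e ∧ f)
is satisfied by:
  {r: False, e: False, f: False}
  {f: True, r: False, e: False}
  {e: True, r: False, f: False}


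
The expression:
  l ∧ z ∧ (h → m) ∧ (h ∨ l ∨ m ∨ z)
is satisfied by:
  {z: True, m: True, l: True, h: False}
  {z: True, l: True, h: False, m: False}
  {z: True, m: True, h: True, l: True}


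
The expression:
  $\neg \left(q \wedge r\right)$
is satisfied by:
  {q: False, r: False}
  {r: True, q: False}
  {q: True, r: False}


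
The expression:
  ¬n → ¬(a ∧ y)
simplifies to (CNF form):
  n ∨ ¬a ∨ ¬y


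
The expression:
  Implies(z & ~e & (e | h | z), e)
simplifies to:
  e | ~z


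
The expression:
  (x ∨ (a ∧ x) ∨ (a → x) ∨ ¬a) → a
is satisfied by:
  {a: True}


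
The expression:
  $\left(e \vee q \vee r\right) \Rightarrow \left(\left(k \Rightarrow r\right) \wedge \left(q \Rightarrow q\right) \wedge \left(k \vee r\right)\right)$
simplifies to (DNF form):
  $r \vee \left(\neg e \wedge \neg q\right)$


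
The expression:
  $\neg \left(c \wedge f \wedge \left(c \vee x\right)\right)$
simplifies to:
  $\neg c \vee \neg f$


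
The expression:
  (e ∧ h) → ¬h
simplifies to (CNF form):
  ¬e ∨ ¬h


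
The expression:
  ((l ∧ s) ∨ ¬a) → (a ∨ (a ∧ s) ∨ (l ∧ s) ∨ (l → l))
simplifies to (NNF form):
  True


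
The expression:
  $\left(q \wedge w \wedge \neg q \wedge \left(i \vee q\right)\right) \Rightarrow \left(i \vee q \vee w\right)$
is always true.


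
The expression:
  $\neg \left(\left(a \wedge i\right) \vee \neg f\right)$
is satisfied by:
  {f: True, a: False, i: False}
  {i: True, f: True, a: False}
  {a: True, f: True, i: False}


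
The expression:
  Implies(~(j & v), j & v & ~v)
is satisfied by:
  {j: True, v: True}


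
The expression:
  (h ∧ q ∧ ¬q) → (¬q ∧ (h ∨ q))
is always true.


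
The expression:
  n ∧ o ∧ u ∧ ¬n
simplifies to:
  False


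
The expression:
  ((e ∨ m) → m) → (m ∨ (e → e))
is always true.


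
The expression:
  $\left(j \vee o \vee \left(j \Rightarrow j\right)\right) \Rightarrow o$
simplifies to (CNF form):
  $o$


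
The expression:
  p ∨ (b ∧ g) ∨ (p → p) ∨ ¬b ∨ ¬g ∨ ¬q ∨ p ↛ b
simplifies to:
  True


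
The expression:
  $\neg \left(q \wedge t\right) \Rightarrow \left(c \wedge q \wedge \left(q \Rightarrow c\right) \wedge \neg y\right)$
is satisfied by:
  {t: True, c: True, q: True, y: False}
  {t: True, q: True, c: False, y: False}
  {y: True, t: True, c: True, q: True}
  {y: True, t: True, q: True, c: False}
  {c: True, q: True, y: False, t: False}


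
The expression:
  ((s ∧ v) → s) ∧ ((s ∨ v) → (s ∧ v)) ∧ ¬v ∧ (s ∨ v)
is never true.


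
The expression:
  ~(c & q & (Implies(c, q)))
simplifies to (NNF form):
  ~c | ~q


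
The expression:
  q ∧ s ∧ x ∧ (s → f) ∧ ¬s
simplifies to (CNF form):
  False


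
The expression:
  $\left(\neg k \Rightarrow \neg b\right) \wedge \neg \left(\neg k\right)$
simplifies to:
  $k$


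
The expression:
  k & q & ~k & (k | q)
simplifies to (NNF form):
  False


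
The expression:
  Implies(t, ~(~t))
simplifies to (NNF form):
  True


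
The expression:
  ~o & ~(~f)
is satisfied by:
  {f: True, o: False}


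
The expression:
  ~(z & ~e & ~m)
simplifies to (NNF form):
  e | m | ~z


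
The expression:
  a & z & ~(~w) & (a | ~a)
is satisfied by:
  {a: True, z: True, w: True}


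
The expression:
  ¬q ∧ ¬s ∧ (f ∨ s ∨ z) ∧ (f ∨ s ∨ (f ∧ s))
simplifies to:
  f ∧ ¬q ∧ ¬s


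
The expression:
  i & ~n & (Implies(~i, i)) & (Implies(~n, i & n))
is never true.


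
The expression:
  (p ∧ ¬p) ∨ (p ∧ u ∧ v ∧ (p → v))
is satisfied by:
  {p: True, u: True, v: True}


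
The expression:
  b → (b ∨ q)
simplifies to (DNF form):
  True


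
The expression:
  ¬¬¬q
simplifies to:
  ¬q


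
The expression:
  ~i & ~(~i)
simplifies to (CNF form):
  False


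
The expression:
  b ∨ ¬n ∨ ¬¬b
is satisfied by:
  {b: True, n: False}
  {n: False, b: False}
  {n: True, b: True}


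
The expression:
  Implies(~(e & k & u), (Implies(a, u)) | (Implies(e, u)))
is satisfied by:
  {u: True, e: False, a: False}
  {e: False, a: False, u: False}
  {a: True, u: True, e: False}
  {a: True, e: False, u: False}
  {u: True, e: True, a: False}
  {e: True, u: False, a: False}
  {a: True, e: True, u: True}


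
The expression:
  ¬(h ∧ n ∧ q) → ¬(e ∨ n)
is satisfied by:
  {q: True, h: True, e: False, n: False}
  {q: True, h: False, e: False, n: False}
  {h: True, q: False, e: False, n: False}
  {q: False, h: False, e: False, n: False}
  {n: True, q: True, h: True, e: False}
  {n: True, q: True, e: True, h: True}


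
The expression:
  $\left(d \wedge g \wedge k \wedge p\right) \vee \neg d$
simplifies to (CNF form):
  $\left(g \vee \neg d\right) \wedge \left(k \vee \neg d\right) \wedge \left(p \vee \neg d\right)$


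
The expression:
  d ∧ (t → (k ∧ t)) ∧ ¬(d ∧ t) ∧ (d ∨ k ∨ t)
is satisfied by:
  {d: True, t: False}


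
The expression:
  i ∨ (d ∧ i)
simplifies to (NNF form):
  i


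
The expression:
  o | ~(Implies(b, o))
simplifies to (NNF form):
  b | o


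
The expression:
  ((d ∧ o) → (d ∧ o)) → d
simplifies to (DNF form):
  d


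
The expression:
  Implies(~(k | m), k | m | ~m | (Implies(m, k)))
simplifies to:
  True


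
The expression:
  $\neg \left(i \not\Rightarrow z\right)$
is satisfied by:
  {z: True, i: False}
  {i: False, z: False}
  {i: True, z: True}


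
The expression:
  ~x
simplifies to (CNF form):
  ~x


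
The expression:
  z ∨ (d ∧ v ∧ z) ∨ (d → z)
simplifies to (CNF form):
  z ∨ ¬d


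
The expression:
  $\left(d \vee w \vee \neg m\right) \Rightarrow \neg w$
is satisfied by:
  {w: False}


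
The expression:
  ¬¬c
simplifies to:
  c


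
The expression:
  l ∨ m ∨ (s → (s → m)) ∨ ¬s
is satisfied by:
  {m: True, l: True, s: False}
  {m: True, s: False, l: False}
  {l: True, s: False, m: False}
  {l: False, s: False, m: False}
  {m: True, l: True, s: True}
  {m: True, s: True, l: False}
  {l: True, s: True, m: False}


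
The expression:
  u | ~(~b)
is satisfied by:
  {b: True, u: True}
  {b: True, u: False}
  {u: True, b: False}


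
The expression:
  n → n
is always true.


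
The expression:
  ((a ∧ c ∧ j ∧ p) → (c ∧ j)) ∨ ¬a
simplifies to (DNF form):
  True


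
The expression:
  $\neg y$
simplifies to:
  $\neg y$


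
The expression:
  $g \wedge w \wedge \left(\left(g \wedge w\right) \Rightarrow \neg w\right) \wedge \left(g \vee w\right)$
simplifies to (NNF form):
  $\text{False}$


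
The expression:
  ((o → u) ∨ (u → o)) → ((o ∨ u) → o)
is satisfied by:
  {o: True, u: False}
  {u: False, o: False}
  {u: True, o: True}


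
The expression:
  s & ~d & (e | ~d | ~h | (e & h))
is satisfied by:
  {s: True, d: False}


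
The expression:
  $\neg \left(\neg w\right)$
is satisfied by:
  {w: True}


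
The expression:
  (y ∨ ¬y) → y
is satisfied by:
  {y: True}


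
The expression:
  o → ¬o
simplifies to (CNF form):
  ¬o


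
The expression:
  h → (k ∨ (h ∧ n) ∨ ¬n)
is always true.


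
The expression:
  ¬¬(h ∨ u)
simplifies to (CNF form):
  h ∨ u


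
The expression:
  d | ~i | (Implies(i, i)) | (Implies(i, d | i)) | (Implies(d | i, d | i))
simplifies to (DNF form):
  True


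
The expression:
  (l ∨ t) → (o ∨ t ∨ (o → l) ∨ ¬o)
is always true.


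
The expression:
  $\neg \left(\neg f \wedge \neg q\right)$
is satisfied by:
  {q: True, f: True}
  {q: True, f: False}
  {f: True, q: False}


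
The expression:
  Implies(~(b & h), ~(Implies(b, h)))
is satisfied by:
  {b: True}


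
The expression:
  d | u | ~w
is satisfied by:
  {d: True, u: True, w: False}
  {d: True, w: False, u: False}
  {u: True, w: False, d: False}
  {u: False, w: False, d: False}
  {d: True, u: True, w: True}
  {d: True, w: True, u: False}
  {u: True, w: True, d: False}


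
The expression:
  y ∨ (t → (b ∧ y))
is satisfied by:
  {y: True, t: False}
  {t: False, y: False}
  {t: True, y: True}


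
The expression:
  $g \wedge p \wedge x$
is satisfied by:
  {p: True, x: True, g: True}


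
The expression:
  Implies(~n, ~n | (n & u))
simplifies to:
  True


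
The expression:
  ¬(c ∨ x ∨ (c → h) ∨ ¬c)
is never true.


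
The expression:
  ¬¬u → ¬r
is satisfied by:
  {u: False, r: False}
  {r: True, u: False}
  {u: True, r: False}


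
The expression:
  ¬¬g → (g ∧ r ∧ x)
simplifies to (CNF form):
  (r ∨ ¬g) ∧ (x ∨ ¬g)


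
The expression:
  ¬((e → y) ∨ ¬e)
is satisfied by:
  {e: True, y: False}


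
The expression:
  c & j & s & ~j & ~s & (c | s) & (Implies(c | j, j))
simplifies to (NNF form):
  False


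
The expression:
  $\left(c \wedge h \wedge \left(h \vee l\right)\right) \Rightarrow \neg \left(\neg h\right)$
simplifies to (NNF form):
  $\text{True}$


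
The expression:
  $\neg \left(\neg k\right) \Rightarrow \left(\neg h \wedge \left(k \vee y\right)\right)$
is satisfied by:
  {h: False, k: False}
  {k: True, h: False}
  {h: True, k: False}


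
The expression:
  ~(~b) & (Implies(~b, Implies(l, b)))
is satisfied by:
  {b: True}


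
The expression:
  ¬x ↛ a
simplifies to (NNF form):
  a ∨ ¬x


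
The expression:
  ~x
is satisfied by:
  {x: False}


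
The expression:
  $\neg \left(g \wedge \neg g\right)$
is always true.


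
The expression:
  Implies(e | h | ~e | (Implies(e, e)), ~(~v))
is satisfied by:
  {v: True}


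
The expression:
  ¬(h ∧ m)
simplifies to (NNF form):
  ¬h ∨ ¬m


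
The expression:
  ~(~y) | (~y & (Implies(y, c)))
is always true.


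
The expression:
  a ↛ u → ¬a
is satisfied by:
  {u: True, a: False}
  {a: False, u: False}
  {a: True, u: True}


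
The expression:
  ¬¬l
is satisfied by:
  {l: True}


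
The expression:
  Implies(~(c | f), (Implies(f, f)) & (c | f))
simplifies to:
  c | f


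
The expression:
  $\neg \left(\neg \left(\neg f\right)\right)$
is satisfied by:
  {f: False}


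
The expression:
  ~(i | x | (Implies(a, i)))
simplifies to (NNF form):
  a & ~i & ~x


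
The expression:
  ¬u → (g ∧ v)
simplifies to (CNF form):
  (g ∨ u) ∧ (u ∨ v)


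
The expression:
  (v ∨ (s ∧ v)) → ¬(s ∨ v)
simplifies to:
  ¬v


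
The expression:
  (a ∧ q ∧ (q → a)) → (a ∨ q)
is always true.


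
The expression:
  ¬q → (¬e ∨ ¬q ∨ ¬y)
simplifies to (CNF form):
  True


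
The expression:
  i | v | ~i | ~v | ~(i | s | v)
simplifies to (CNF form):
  True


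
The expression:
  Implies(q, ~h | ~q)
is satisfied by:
  {h: False, q: False}
  {q: True, h: False}
  {h: True, q: False}


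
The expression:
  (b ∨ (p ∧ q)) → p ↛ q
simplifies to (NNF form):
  (p ∧ ¬q) ∨ (¬b ∧ ¬p)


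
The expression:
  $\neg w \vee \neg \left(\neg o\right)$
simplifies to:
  $o \vee \neg w$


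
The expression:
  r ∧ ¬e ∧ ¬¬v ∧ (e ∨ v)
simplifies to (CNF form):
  r ∧ v ∧ ¬e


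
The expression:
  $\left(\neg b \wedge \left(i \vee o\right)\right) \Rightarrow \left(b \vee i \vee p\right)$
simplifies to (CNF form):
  $b \vee i \vee p \vee \neg o$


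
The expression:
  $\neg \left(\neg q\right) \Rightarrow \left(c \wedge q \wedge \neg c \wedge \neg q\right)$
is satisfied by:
  {q: False}


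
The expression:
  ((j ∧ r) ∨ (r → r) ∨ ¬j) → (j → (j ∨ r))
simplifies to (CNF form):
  True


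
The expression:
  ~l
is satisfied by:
  {l: False}


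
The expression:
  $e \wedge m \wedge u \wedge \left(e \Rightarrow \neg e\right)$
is never true.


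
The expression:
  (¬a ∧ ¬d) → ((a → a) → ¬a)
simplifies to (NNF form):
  True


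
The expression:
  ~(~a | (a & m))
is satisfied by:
  {a: True, m: False}


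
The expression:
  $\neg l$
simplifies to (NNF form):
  $\neg l$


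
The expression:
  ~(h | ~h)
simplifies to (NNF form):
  False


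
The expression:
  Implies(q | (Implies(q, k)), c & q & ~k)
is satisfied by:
  {c: True, q: True, k: False}


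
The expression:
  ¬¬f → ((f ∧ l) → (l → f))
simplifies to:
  True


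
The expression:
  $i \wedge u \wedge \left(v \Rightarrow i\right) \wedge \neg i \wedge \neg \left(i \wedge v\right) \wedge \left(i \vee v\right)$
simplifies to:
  $\text{False}$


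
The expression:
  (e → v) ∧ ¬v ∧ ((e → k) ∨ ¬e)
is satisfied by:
  {v: False, e: False}


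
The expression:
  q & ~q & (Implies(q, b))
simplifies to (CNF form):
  False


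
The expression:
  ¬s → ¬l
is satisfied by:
  {s: True, l: False}
  {l: False, s: False}
  {l: True, s: True}


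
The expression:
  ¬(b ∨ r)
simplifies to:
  ¬b ∧ ¬r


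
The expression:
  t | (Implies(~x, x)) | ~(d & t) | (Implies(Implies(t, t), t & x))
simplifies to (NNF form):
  True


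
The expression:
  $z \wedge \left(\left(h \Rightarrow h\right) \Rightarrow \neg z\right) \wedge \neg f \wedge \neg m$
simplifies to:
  $\text{False}$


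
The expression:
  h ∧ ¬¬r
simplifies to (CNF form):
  h ∧ r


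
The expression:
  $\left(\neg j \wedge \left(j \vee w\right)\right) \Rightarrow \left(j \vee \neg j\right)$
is always true.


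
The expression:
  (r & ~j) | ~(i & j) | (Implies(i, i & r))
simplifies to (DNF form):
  r | ~i | ~j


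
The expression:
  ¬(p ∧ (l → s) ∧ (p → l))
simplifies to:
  ¬l ∨ ¬p ∨ ¬s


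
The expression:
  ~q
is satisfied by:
  {q: False}


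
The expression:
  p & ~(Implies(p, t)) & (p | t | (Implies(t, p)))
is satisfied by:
  {p: True, t: False}


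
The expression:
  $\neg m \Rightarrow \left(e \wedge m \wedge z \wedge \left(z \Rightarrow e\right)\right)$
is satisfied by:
  {m: True}


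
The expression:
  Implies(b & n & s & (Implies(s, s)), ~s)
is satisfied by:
  {s: False, n: False, b: False}
  {b: True, s: False, n: False}
  {n: True, s: False, b: False}
  {b: True, n: True, s: False}
  {s: True, b: False, n: False}
  {b: True, s: True, n: False}
  {n: True, s: True, b: False}


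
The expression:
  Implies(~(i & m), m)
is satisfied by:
  {m: True}


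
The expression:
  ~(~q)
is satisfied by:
  {q: True}


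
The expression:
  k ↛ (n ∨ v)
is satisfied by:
  {k: True, n: False, v: False}


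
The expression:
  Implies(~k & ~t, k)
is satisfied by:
  {k: True, t: True}
  {k: True, t: False}
  {t: True, k: False}


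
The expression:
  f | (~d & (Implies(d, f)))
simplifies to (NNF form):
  f | ~d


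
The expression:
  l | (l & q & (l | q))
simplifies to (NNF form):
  l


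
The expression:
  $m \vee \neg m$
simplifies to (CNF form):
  $\text{True}$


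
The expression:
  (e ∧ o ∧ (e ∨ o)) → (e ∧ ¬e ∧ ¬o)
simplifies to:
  ¬e ∨ ¬o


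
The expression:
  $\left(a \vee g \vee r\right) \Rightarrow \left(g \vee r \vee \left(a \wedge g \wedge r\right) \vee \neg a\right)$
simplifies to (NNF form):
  $g \vee r \vee \neg a$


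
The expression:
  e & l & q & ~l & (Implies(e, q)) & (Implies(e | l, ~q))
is never true.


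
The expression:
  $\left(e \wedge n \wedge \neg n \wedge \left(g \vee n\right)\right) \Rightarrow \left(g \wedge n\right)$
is always true.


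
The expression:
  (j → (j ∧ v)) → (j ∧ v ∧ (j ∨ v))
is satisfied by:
  {j: True}


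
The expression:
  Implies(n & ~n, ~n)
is always true.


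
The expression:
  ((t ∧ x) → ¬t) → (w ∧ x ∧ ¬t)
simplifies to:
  x ∧ (t ∨ w)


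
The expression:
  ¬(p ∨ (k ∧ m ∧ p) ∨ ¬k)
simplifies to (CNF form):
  k ∧ ¬p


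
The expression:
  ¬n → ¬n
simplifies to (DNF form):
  True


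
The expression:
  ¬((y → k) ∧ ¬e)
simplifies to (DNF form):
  e ∨ (y ∧ ¬k)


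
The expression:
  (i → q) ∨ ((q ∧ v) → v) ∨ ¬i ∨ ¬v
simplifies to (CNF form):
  True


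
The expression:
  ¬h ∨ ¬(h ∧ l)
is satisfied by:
  {l: False, h: False}
  {h: True, l: False}
  {l: True, h: False}


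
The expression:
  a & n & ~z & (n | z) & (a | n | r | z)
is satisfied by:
  {a: True, n: True, z: False}


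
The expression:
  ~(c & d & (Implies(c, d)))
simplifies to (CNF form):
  ~c | ~d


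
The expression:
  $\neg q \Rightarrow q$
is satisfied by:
  {q: True}


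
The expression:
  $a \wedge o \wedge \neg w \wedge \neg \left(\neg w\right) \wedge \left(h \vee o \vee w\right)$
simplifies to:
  $\text{False}$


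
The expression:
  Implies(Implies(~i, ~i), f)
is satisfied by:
  {f: True}


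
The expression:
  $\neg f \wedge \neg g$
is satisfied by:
  {g: False, f: False}


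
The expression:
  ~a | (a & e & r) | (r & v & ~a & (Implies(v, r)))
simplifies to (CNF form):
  (e | ~a) & (r | ~a)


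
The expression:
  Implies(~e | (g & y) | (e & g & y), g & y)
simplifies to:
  e | (g & y)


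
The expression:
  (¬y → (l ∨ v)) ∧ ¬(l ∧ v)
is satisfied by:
  {y: True, v: False, l: False}
  {y: True, v: True, l: False}
  {v: True, y: False, l: False}
  {l: True, y: True, v: False}
  {l: True, y: False, v: False}


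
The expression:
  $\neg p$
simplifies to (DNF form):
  $\neg p$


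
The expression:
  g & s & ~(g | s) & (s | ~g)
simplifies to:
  False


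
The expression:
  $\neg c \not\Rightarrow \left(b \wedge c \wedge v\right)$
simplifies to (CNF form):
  $\neg c$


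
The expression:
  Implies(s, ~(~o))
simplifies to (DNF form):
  o | ~s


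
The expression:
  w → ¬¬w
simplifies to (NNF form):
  True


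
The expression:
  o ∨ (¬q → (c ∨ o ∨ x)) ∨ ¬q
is always true.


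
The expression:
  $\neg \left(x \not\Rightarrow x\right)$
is always true.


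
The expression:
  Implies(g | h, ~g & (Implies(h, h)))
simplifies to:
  ~g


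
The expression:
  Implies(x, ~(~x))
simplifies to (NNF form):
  True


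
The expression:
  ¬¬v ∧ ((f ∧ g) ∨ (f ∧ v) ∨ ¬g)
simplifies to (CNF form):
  v ∧ (f ∨ ¬g)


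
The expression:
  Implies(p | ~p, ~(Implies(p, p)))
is never true.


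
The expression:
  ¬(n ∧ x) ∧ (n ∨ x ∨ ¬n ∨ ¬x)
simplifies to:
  ¬n ∨ ¬x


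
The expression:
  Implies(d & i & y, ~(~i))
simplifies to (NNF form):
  True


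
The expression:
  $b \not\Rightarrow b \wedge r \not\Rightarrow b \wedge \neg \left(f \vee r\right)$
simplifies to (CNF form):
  $\text{False}$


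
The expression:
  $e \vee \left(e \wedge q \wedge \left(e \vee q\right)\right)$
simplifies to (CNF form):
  $e$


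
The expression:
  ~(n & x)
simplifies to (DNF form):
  ~n | ~x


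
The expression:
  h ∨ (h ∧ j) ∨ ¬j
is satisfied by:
  {h: True, j: False}
  {j: False, h: False}
  {j: True, h: True}


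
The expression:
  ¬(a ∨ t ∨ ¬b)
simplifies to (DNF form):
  b ∧ ¬a ∧ ¬t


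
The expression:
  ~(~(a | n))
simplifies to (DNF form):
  a | n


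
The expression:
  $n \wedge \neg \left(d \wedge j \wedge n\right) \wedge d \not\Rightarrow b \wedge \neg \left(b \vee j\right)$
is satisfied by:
  {d: True, n: True, j: False, b: False}


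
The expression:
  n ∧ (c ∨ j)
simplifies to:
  n ∧ (c ∨ j)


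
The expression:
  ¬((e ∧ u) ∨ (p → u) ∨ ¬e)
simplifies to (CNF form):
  e ∧ p ∧ ¬u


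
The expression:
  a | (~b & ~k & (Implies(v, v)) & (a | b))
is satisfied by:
  {a: True}


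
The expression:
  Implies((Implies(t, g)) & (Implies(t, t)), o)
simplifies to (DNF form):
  o | (t & ~g)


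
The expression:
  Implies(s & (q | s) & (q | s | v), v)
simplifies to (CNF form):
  v | ~s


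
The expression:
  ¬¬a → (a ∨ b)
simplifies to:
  True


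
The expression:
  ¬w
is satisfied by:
  {w: False}


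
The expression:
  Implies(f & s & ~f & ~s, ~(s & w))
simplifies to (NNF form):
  True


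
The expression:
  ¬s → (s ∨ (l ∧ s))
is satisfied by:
  {s: True}


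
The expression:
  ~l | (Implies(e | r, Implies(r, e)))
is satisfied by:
  {e: True, l: False, r: False}
  {l: False, r: False, e: False}
  {r: True, e: True, l: False}
  {r: True, l: False, e: False}
  {e: True, l: True, r: False}
  {l: True, e: False, r: False}
  {r: True, l: True, e: True}


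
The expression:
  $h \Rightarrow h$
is always true.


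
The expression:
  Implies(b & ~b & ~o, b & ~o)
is always true.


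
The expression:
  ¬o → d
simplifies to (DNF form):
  d ∨ o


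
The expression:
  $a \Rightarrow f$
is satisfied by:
  {f: True, a: False}
  {a: False, f: False}
  {a: True, f: True}


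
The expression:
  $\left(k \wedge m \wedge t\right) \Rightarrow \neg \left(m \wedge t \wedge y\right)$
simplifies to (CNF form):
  $\neg k \vee \neg m \vee \neg t \vee \neg y$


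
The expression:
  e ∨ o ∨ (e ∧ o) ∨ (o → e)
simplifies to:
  True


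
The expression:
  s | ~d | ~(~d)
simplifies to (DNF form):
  True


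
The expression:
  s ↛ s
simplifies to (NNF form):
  False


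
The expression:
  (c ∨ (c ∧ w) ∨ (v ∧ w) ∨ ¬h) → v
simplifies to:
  v ∨ (h ∧ ¬c)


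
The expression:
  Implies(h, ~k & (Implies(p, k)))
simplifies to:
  ~h | (~k & ~p)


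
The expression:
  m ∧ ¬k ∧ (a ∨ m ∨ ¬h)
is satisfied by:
  {m: True, k: False}


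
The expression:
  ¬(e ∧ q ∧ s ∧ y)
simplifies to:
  ¬e ∨ ¬q ∨ ¬s ∨ ¬y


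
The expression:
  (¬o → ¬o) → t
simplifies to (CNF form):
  t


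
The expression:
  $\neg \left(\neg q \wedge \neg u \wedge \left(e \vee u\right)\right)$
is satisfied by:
  {q: True, u: True, e: False}
  {q: True, e: False, u: False}
  {u: True, e: False, q: False}
  {u: False, e: False, q: False}
  {q: True, u: True, e: True}
  {q: True, e: True, u: False}
  {u: True, e: True, q: False}


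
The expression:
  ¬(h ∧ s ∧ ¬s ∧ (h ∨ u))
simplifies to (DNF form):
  True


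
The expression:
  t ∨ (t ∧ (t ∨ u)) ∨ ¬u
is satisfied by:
  {t: True, u: False}
  {u: False, t: False}
  {u: True, t: True}


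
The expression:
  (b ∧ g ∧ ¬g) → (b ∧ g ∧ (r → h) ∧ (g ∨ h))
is always true.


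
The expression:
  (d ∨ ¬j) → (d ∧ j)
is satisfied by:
  {j: True}


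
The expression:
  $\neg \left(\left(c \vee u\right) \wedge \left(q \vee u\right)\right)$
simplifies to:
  $\neg u \wedge \left(\neg c \vee \neg q\right)$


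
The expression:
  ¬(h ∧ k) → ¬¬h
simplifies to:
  h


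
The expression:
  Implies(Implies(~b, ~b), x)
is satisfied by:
  {x: True}


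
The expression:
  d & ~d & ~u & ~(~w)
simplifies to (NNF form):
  False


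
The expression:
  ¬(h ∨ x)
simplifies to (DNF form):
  ¬h ∧ ¬x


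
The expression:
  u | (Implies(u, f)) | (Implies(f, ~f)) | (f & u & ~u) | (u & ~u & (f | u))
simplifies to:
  True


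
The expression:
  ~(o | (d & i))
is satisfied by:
  {d: False, o: False, i: False}
  {i: True, d: False, o: False}
  {d: True, i: False, o: False}


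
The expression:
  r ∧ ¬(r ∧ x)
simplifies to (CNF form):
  r ∧ ¬x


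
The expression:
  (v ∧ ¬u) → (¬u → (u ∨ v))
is always true.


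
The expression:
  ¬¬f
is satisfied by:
  {f: True}


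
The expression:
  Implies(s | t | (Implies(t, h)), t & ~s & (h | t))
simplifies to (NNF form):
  t & ~s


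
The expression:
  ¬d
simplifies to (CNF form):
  ¬d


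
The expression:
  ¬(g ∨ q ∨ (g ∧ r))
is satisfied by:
  {q: False, g: False}


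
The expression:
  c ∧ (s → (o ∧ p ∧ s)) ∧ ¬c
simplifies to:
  False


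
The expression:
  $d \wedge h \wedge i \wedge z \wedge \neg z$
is never true.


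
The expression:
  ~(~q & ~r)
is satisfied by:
  {r: True, q: True}
  {r: True, q: False}
  {q: True, r: False}


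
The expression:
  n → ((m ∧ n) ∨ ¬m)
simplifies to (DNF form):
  True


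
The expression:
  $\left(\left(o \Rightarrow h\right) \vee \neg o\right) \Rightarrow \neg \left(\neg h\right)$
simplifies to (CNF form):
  $h \vee o$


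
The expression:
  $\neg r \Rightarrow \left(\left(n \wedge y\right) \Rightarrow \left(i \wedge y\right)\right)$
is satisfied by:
  {i: True, r: True, y: False, n: False}
  {i: True, r: False, y: False, n: False}
  {r: True, i: False, y: False, n: False}
  {i: False, r: False, y: False, n: False}
  {i: True, n: True, r: True, y: False}
  {i: True, n: True, r: False, y: False}
  {n: True, r: True, i: False, y: False}
  {n: True, i: False, r: False, y: False}
  {i: True, y: True, r: True, n: False}
  {i: True, y: True, r: False, n: False}
  {y: True, r: True, i: False, n: False}
  {y: True, i: False, r: False, n: False}
  {n: True, y: True, i: True, r: True}
  {n: True, y: True, i: True, r: False}
  {n: True, y: True, r: True, i: False}


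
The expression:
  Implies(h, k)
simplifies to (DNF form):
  k | ~h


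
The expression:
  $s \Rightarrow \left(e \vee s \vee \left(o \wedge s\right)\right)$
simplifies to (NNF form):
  $\text{True}$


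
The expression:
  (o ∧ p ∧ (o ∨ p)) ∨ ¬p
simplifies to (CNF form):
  o ∨ ¬p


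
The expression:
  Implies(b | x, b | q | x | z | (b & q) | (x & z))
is always true.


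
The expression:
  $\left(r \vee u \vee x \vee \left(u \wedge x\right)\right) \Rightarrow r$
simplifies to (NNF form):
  $r \vee \left(\neg u \wedge \neg x\right)$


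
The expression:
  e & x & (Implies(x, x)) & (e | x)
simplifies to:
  e & x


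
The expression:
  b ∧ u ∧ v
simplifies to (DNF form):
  b ∧ u ∧ v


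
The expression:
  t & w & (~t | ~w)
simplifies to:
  False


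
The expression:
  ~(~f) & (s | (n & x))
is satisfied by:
  {n: True, s: True, x: True, f: True}
  {n: True, s: True, f: True, x: False}
  {s: True, x: True, f: True, n: False}
  {s: True, f: True, x: False, n: False}
  {n: True, x: True, f: True, s: False}


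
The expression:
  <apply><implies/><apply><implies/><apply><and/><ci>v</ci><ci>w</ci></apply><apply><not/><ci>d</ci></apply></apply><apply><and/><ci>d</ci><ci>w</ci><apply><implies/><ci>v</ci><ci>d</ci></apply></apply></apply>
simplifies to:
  <apply><and/><ci>d</ci><ci>w</ci></apply>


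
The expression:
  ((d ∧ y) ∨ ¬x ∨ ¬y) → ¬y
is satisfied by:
  {x: True, y: False, d: False}
  {x: False, y: False, d: False}
  {d: True, x: True, y: False}
  {d: True, x: False, y: False}
  {y: True, x: True, d: False}


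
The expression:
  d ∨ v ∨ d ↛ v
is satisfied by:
  {d: True, v: True}
  {d: True, v: False}
  {v: True, d: False}


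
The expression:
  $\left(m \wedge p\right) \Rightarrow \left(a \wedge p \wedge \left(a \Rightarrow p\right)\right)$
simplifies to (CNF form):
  $a \vee \neg m \vee \neg p$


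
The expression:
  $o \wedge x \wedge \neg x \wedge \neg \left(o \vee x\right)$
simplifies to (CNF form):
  $\text{False}$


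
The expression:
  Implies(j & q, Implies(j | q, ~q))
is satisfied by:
  {q: False, j: False}
  {j: True, q: False}
  {q: True, j: False}


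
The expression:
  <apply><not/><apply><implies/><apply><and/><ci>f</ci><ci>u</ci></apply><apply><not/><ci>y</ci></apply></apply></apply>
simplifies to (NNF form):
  <apply><and/><ci>f</ci><ci>u</ci><ci>y</ci></apply>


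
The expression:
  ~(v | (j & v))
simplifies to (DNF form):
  ~v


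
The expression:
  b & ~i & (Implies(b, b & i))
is never true.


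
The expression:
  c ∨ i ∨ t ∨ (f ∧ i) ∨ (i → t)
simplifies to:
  True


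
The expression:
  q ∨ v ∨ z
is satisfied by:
  {q: True, v: True, z: True}
  {q: True, v: True, z: False}
  {q: True, z: True, v: False}
  {q: True, z: False, v: False}
  {v: True, z: True, q: False}
  {v: True, z: False, q: False}
  {z: True, v: False, q: False}


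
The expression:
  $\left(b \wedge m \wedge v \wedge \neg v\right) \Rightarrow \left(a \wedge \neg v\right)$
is always true.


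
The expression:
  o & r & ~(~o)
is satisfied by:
  {r: True, o: True}


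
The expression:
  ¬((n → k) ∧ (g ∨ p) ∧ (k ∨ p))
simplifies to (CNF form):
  (n ∨ ¬p) ∧ (¬g ∨ ¬k) ∧ (¬k ∨ ¬p) ∧ (n ∨ ¬g ∨ ¬k) ∧ (n ∨ ¬g ∨ ¬p) ∧ (n ∨ ¬k ∨ ¬p) ∧ (¬g ∨ ¬k ∨ ¬p)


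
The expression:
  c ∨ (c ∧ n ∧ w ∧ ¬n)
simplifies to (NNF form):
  c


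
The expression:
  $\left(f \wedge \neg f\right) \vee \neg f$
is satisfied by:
  {f: False}


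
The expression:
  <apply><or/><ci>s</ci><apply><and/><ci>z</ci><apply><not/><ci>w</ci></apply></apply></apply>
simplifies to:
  <apply><or/><ci>s</ci><apply><and/><ci>z</ci><apply><not/><ci>w</ci></apply></apply></apply>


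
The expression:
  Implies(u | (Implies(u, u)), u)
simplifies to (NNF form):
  u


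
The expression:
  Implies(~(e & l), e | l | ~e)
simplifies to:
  True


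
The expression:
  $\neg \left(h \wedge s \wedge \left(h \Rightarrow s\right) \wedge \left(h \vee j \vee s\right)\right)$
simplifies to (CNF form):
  $\neg h \vee \neg s$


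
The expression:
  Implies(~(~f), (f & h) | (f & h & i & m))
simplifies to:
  h | ~f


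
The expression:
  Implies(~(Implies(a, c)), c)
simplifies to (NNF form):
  c | ~a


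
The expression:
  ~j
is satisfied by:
  {j: False}


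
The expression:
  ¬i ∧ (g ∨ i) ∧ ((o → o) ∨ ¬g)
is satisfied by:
  {g: True, i: False}


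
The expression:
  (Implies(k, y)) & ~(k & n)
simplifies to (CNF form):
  (y | ~k) & (~k | ~n)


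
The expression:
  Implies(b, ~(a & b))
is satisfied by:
  {a: False, b: False}
  {b: True, a: False}
  {a: True, b: False}


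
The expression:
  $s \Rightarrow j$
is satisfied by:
  {j: True, s: False}
  {s: False, j: False}
  {s: True, j: True}


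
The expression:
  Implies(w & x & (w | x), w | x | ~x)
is always true.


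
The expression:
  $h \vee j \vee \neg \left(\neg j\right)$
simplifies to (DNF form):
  $h \vee j$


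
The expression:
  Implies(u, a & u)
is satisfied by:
  {a: True, u: False}
  {u: False, a: False}
  {u: True, a: True}


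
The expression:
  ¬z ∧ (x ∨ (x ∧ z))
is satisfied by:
  {x: True, z: False}


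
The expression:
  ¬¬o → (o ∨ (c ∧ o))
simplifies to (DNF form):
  True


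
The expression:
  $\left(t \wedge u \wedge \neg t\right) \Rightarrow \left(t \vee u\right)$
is always true.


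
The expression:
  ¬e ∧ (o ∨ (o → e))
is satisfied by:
  {e: False}


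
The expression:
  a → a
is always true.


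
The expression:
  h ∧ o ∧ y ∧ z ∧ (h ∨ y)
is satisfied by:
  {h: True, z: True, o: True, y: True}


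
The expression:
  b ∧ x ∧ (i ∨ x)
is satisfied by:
  {b: True, x: True}


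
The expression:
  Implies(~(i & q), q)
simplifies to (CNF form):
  q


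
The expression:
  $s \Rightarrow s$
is always true.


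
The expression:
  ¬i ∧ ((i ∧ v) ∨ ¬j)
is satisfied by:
  {i: False, j: False}


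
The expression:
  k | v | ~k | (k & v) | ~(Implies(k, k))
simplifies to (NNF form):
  True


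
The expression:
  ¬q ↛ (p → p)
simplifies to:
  False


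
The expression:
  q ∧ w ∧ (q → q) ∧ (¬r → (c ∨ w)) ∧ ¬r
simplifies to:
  q ∧ w ∧ ¬r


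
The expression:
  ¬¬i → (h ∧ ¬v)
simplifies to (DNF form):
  (h ∧ ¬v) ∨ ¬i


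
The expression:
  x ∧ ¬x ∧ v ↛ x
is never true.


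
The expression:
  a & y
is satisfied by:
  {a: True, y: True}


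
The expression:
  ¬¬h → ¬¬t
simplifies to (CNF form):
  t ∨ ¬h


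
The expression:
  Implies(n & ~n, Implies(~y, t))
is always true.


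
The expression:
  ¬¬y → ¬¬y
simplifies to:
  True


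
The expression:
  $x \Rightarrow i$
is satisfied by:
  {i: True, x: False}
  {x: False, i: False}
  {x: True, i: True}


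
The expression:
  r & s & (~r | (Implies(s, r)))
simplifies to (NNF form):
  r & s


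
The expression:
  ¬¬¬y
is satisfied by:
  {y: False}


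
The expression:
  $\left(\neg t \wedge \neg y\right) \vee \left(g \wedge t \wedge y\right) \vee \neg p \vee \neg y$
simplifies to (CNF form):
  $\left(g \vee \neg p \vee \neg y\right) \wedge \left(t \vee \neg p \vee \neg y\right)$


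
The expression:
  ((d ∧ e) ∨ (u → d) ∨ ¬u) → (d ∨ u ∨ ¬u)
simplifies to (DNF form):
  True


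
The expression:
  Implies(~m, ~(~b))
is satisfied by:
  {b: True, m: True}
  {b: True, m: False}
  {m: True, b: False}


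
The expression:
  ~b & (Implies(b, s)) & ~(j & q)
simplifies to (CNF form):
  ~b & (~j | ~q)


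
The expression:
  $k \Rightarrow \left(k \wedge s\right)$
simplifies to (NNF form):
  $s \vee \neg k$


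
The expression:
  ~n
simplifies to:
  ~n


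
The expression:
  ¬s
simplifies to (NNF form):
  ¬s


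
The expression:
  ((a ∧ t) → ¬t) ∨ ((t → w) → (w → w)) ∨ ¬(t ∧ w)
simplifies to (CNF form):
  True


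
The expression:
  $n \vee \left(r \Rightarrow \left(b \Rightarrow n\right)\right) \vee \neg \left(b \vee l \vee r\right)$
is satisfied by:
  {n: True, b: False, r: False}
  {b: False, r: False, n: False}
  {r: True, n: True, b: False}
  {r: True, b: False, n: False}
  {n: True, b: True, r: False}
  {b: True, n: False, r: False}
  {r: True, b: True, n: True}


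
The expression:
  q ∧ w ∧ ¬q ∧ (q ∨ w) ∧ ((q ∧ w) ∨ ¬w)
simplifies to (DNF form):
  False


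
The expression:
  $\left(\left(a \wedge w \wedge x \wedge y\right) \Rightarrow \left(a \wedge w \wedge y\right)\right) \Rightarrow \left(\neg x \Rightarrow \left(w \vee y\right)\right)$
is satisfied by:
  {y: True, w: True, x: True}
  {y: True, w: True, x: False}
  {y: True, x: True, w: False}
  {y: True, x: False, w: False}
  {w: True, x: True, y: False}
  {w: True, x: False, y: False}
  {x: True, w: False, y: False}


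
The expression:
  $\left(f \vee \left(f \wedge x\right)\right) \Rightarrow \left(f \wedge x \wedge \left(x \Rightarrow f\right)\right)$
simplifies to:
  $x \vee \neg f$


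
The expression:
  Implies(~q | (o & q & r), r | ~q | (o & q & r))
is always true.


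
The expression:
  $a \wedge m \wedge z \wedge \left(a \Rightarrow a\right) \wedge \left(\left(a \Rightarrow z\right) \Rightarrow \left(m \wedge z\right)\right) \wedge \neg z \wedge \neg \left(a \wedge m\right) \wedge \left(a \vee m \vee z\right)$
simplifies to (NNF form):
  $\text{False}$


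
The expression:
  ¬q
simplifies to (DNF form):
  ¬q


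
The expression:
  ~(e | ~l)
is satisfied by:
  {l: True, e: False}


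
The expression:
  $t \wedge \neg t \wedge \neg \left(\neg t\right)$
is never true.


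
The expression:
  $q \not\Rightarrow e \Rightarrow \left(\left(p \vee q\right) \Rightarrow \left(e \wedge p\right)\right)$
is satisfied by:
  {e: True, q: False}
  {q: False, e: False}
  {q: True, e: True}


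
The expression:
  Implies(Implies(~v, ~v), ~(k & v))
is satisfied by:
  {k: False, v: False}
  {v: True, k: False}
  {k: True, v: False}


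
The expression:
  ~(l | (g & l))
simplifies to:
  ~l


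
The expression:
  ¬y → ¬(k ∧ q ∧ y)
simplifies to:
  True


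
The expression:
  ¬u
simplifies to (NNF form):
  ¬u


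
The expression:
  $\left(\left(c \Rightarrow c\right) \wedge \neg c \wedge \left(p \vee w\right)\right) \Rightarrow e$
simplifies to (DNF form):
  $c \vee e \vee \left(\neg p \wedge \neg w\right)$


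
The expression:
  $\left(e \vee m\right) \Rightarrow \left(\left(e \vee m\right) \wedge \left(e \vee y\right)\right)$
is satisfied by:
  {y: True, e: True, m: False}
  {y: True, m: False, e: False}
  {e: True, m: False, y: False}
  {e: False, m: False, y: False}
  {y: True, e: True, m: True}
  {y: True, m: True, e: False}
  {e: True, m: True, y: False}


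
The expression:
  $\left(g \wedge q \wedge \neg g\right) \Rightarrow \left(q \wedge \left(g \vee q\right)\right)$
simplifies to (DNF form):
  $\text{True}$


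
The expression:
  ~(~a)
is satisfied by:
  {a: True}


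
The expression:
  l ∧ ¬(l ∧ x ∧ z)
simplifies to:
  l ∧ (¬x ∨ ¬z)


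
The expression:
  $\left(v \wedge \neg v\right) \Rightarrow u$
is always true.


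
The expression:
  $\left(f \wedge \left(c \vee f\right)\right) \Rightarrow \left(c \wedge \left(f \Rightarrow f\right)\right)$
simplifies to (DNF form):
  $c \vee \neg f$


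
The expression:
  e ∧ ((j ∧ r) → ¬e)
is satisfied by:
  {e: True, r: False, j: False}
  {j: True, e: True, r: False}
  {r: True, e: True, j: False}


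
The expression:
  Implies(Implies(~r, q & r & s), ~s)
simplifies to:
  ~r | ~s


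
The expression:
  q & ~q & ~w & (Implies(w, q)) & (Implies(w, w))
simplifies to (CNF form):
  False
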